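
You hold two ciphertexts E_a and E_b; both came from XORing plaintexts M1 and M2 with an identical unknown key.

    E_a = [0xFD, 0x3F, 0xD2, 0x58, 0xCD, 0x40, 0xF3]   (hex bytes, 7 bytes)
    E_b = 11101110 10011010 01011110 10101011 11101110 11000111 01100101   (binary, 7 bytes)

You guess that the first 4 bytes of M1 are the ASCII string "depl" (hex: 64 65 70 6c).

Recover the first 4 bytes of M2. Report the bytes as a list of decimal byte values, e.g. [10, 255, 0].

[119, 192, 252, 159]

First, E_a ⊕ E_b = (M1 ⊕ K) ⊕ (M2 ⊕ K) = M1 ⊕ M2, so the key drops out. Then M2 = (M1 ⊕ M2) ⊕ M1 over the first 4 bytes.
byte 0: (fd ⊕ ee) ⊕ 64 = 13 ⊕ 64 = 77
byte 1: (3f ⊕ 9a) ⊕ 65 = a5 ⊕ 65 = c0
byte 2: (d2 ⊕ 5e) ⊕ 70 = 8c ⊕ 70 = fc
byte 3: (58 ⊕ ab) ⊕ 6c = f3 ⊕ 6c = 9f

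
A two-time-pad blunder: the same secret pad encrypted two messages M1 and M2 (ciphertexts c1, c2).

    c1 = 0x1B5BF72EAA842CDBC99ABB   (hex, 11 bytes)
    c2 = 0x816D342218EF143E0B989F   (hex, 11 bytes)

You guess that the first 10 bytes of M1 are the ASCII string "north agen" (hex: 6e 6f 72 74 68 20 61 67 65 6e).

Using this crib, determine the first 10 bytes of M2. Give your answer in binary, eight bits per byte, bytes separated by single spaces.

11110100 01011001 10110001 01111000 11011010 01001011 01011001 10000010 10100111 01101100

First, c1 ⊕ c2 = (M1 ⊕ K) ⊕ (M2 ⊕ K) = M1 ⊕ M2, so the key drops out. Then M2 = (M1 ⊕ M2) ⊕ M1 over the first 10 bytes.
byte 0: (1b ^ 81) ^ 6e = 9a ^ 6e = f4
byte 1: (5b ^ 6d) ^ 6f = 36 ^ 6f = 59
byte 2: (f7 ^ 34) ^ 72 = c3 ^ 72 = b1
byte 3: (2e ^ 22) ^ 74 = 0c ^ 74 = 78
byte 4: (aa ^ 18) ^ 68 = b2 ^ 68 = da
byte 5: (84 ^ ef) ^ 20 = 6b ^ 20 = 4b
byte 6: (2c ^ 14) ^ 61 = 38 ^ 61 = 59
byte 7: (db ^ 3e) ^ 67 = e5 ^ 67 = 82
byte 8: (c9 ^ 0b) ^ 65 = c2 ^ 65 = a7
byte 9: (9a ^ 98) ^ 6e = 02 ^ 6e = 6c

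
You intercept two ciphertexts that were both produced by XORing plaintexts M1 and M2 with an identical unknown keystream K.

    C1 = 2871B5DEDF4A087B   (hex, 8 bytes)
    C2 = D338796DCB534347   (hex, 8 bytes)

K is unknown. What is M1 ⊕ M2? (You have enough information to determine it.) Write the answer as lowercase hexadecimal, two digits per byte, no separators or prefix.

fb49ccb314194b3c

C1 ⊕ C2 = (M1 ⊕ K) ⊕ (M2 ⊕ K) = M1 ⊕ M2 — the shared key cancels under XOR.
byte 0:  40 XOR 211 = 251
byte 1: 113 XOR  56 =  73
byte 2: 181 XOR 121 = 204
byte 3: 222 XOR 109 = 179
byte 4: 223 XOR 203 =  20
byte 5:  74 XOR  83 =  25
byte 6:   8 XOR  67 =  75
byte 7: 123 XOR  71 =  60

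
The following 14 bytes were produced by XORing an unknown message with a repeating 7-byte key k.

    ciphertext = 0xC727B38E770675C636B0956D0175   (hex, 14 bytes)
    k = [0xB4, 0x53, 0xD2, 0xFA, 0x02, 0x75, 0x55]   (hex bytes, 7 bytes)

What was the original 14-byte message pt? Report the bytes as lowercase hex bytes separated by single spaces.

73 74 61 74 75 73 20 72 65 62 6f 6f 74 20

The 7-byte key repeats, so the effective keystream is b4 53 d2 fa 02 75 55 b4 53 d2 fa 02 75 55.
byte 0: c7 xor b4 = 73
byte 1: 27 xor 53 = 74
byte 2: b3 xor d2 = 61
byte 3: 8e xor fa = 74
byte 4: 77 xor 02 = 75
byte 5: 06 xor 75 = 73
byte 6: 75 xor 55 = 20
byte 7: c6 xor b4 = 72
byte 8: 36 xor 53 = 65
byte 9: b0 xor d2 = 62
byte 10: 95 xor fa = 6f
byte 11: 6d xor 02 = 6f
byte 12: 01 xor 75 = 74
byte 13: 75 xor 55 = 20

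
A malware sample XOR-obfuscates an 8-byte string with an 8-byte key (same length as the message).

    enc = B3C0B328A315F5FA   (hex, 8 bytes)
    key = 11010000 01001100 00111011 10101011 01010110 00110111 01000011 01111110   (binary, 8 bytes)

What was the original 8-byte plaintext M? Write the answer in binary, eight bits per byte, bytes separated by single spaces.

10110011 XOR 11010000 = 01100011
11000000 XOR 01001100 = 10001100
10110011 XOR 00111011 = 10001000
00101000 XOR 10101011 = 10000011
10100011 XOR 01010110 = 11110101
00010101 XOR 00110111 = 00100010
11110101 XOR 01000011 = 10110110
11111010 XOR 01111110 = 10000100

01100011 10001100 10001000 10000011 11110101 00100010 10110110 10000100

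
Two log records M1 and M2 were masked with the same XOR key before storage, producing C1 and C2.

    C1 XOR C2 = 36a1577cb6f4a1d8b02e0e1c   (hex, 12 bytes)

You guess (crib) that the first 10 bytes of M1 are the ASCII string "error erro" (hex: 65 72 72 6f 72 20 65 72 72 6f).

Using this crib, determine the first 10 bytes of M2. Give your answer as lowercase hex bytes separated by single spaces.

53 d3 25 13 c4 d4 c4 aa c2 41

Since C1 ⊕ C2 = M1 ⊕ M2, XORing with the guessed M1 bytes yields the corresponding M2 bytes: M2 = (C1 ⊕ C2) ⊕ M1.
36 XOR 65 = 53
a1 XOR 72 = d3
57 XOR 72 = 25
7c XOR 6f = 13
b6 XOR 72 = c4
f4 XOR 20 = d4
a1 XOR 65 = c4
d8 XOR 72 = aa
b0 XOR 72 = c2
2e XOR 6f = 41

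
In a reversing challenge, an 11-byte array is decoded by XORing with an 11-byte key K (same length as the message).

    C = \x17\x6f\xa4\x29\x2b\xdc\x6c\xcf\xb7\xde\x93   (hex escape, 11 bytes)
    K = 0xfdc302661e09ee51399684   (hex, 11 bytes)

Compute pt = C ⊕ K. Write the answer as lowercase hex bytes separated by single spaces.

17 xor fd = ea
6f xor c3 = ac
a4 xor 02 = a6
29 xor 66 = 4f
2b xor 1e = 35
dc xor 09 = d5
6c xor ee = 82
cf xor 51 = 9e
b7 xor 39 = 8e
de xor 96 = 48
93 xor 84 = 17

ea ac a6 4f 35 d5 82 9e 8e 48 17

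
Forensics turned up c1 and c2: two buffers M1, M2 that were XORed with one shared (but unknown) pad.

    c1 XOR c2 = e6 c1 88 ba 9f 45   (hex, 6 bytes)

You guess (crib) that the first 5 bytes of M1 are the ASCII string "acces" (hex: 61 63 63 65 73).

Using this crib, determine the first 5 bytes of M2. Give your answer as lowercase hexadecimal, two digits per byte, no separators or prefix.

87a2ebdfec

Since c1 ⊕ c2 = M1 ⊕ M2, XORing with the guessed M1 bytes yields the corresponding M2 bytes: M2 = (c1 ⊕ c2) ⊕ M1.
byte 0: e6 ⊕ 61 = 87
byte 1: c1 ⊕ 63 = a2
byte 2: 88 ⊕ 63 = eb
byte 3: ba ⊕ 65 = df
byte 4: 9f ⊕ 73 = ec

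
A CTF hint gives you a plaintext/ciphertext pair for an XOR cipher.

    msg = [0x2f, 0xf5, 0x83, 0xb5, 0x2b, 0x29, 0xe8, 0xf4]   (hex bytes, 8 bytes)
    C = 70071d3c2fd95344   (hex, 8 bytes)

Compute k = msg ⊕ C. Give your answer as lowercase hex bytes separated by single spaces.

Since C = msg ⊕ k, XORing both sides with msg gives k = msg ⊕ C.
2f XOR 70 = 5f
f5 XOR 07 = f2
83 XOR 1d = 9e
b5 XOR 3c = 89
2b XOR 2f = 04
29 XOR d9 = f0
e8 XOR 53 = bb
f4 XOR 44 = b0

5f f2 9e 89 04 f0 bb b0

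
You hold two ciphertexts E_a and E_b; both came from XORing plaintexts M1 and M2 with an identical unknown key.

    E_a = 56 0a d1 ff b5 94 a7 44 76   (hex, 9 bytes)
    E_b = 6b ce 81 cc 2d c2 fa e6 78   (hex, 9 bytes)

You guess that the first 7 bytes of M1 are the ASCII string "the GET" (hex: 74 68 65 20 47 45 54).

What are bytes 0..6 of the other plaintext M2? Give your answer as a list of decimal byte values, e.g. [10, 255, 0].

First, E_a ⊕ E_b = (M1 ⊕ K) ⊕ (M2 ⊕ K) = M1 ⊕ M2, so the key drops out. Then M2 = (M1 ⊕ M2) ⊕ M1 over the first 7 bytes.
byte 0: (56 ⊕ 6b) ⊕ 74 = 3d ⊕ 74 = 49
byte 1: (0a ⊕ ce) ⊕ 68 = c4 ⊕ 68 = ac
byte 2: (d1 ⊕ 81) ⊕ 65 = 50 ⊕ 65 = 35
byte 3: (ff ⊕ cc) ⊕ 20 = 33 ⊕ 20 = 13
byte 4: (b5 ⊕ 2d) ⊕ 47 = 98 ⊕ 47 = df
byte 5: (94 ⊕ c2) ⊕ 45 = 56 ⊕ 45 = 13
byte 6: (a7 ⊕ fa) ⊕ 54 = 5d ⊕ 54 = 09

[73, 172, 53, 19, 223, 19, 9]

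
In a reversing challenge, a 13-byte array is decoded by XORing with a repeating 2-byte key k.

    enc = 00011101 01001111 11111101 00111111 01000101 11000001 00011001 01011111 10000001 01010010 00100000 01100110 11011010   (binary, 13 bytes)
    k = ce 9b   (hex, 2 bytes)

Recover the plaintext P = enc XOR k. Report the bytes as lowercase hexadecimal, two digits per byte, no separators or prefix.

The 2-byte key repeats, so the effective keystream is ce 9b ce 9b ce 9b ce 9b ce 9b ce 9b ce.
byte 0: 1d ^ ce = d3
byte 1: 4f ^ 9b = d4
byte 2: fd ^ ce = 33
byte 3: 3f ^ 9b = a4
byte 4: 45 ^ ce = 8b
byte 5: c1 ^ 9b = 5a
byte 6: 19 ^ ce = d7
byte 7: 5f ^ 9b = c4
byte 8: 81 ^ ce = 4f
byte 9: 52 ^ 9b = c9
byte 10: 20 ^ ce = ee
byte 11: 66 ^ 9b = fd
byte 12: da ^ ce = 14

d3d433a48b5ad7c44fc9eefd14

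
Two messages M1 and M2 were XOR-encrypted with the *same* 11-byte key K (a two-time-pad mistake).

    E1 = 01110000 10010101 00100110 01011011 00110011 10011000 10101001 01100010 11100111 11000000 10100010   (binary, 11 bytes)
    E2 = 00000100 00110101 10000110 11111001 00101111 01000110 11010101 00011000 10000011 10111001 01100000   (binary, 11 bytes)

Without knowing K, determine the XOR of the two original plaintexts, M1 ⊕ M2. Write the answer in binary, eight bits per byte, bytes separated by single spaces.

E1 ⊕ E2 = (M1 ⊕ K) ⊕ (M2 ⊕ K) = M1 ⊕ M2 — the shared key cancels under XOR.
70 xor 04 = 74
95 xor 35 = a0
26 xor 86 = a0
5b xor f9 = a2
33 xor 2f = 1c
98 xor 46 = de
a9 xor d5 = 7c
62 xor 18 = 7a
e7 xor 83 = 64
c0 xor b9 = 79
a2 xor 60 = c2

01110100 10100000 10100000 10100010 00011100 11011110 01111100 01111010 01100100 01111001 11000010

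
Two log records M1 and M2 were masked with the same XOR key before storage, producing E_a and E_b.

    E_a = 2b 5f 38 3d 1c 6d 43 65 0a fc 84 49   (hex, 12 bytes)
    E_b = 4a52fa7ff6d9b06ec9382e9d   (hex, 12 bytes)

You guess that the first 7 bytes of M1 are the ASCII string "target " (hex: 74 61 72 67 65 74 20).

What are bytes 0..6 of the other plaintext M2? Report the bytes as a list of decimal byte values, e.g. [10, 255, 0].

First, E_a ⊕ E_b = (M1 ⊕ K) ⊕ (M2 ⊕ K) = M1 ⊕ M2, so the key drops out. Then M2 = (M1 ⊕ M2) ⊕ M1 over the first 7 bytes.
byte 0: (2b xor 4a) xor 74 = 61 xor 74 = 15
byte 1: (5f xor 52) xor 61 = 0d xor 61 = 6c
byte 2: (38 xor fa) xor 72 = c2 xor 72 = b0
byte 3: (3d xor 7f) xor 67 = 42 xor 67 = 25
byte 4: (1c xor f6) xor 65 = ea xor 65 = 8f
byte 5: (6d xor d9) xor 74 = b4 xor 74 = c0
byte 6: (43 xor b0) xor 20 = f3 xor 20 = d3

[21, 108, 176, 37, 143, 192, 211]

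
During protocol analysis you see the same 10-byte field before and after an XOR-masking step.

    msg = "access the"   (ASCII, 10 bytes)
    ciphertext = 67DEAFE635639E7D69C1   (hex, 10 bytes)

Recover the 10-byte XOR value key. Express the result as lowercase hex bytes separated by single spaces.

Since ciphertext = msg ⊕ key, XORing both sides with msg gives key = msg ⊕ ciphertext.
byte 0: 01100001 ⊕ 01100111 = 00000110
byte 1: 01100011 ⊕ 11011110 = 10111101
byte 2: 01100011 ⊕ 10101111 = 11001100
byte 3: 01100101 ⊕ 11100110 = 10000011
byte 4: 01110011 ⊕ 00110101 = 01000110
byte 5: 01110011 ⊕ 01100011 = 00010000
byte 6: 00100000 ⊕ 10011110 = 10111110
byte 7: 01110100 ⊕ 01111101 = 00001001
byte 8: 01101000 ⊕ 01101001 = 00000001
byte 9: 01100101 ⊕ 11000001 = 10100100

06 bd cc 83 46 10 be 09 01 a4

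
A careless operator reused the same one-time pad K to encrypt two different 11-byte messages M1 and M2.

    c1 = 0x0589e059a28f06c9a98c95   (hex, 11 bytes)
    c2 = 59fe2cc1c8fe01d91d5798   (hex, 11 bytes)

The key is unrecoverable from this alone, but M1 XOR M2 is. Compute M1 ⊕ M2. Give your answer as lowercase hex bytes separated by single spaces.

c1 ⊕ c2 = (M1 ⊕ K) ⊕ (M2 ⊕ K) = M1 ⊕ M2 — the shared key cancels under XOR.
byte 0:   5 ^  89 =  92
byte 1: 137 ^ 254 = 119
byte 2: 224 ^  44 = 204
byte 3:  89 ^ 193 = 152
byte 4: 162 ^ 200 = 106
byte 5: 143 ^ 254 = 113
byte 6:   6 ^   1 =   7
byte 7: 201 ^ 217 =  16
byte 8: 169 ^  29 = 180
byte 9: 140 ^  87 = 219
byte 10: 149 ^ 152 =  13

5c 77 cc 98 6a 71 07 10 b4 db 0d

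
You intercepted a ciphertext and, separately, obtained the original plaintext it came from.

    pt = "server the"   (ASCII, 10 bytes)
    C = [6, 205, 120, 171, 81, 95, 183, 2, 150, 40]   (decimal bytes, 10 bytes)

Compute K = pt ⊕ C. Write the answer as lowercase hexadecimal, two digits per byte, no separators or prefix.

Since C = pt ⊕ K, XORing both sides with pt gives K = pt ⊕ C.
byte 0: 73 ^ 06 = 75
byte 1: 65 ^ cd = a8
byte 2: 72 ^ 78 = 0a
byte 3: 76 ^ ab = dd
byte 4: 65 ^ 51 = 34
byte 5: 72 ^ 5f = 2d
byte 6: 20 ^ b7 = 97
byte 7: 74 ^ 02 = 76
byte 8: 68 ^ 96 = fe
byte 9: 65 ^ 28 = 4d

75a80add342d9776fe4d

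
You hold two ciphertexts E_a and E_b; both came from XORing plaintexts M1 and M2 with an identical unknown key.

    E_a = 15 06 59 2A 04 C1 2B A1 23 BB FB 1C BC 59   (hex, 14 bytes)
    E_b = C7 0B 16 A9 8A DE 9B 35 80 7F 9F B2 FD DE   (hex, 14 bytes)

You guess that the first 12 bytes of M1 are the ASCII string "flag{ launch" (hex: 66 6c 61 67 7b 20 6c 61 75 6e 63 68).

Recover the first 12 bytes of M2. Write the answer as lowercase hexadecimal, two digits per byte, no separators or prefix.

First, E_a ⊕ E_b = (M1 ⊕ K) ⊕ (M2 ⊕ K) = M1 ⊕ M2, so the key drops out. Then M2 = (M1 ⊕ M2) ⊕ M1 over the first 12 bytes.
byte 0: (15 XOR c7) XOR 66 = d2 XOR 66 = b4
byte 1: (06 XOR 0b) XOR 6c = 0d XOR 6c = 61
byte 2: (59 XOR 16) XOR 61 = 4f XOR 61 = 2e
byte 3: (2a XOR a9) XOR 67 = 83 XOR 67 = e4
byte 4: (04 XOR 8a) XOR 7b = 8e XOR 7b = f5
byte 5: (c1 XOR de) XOR 20 = 1f XOR 20 = 3f
byte 6: (2b XOR 9b) XOR 6c = b0 XOR 6c = dc
byte 7: (a1 XOR 35) XOR 61 = 94 XOR 61 = f5
byte 8: (23 XOR 80) XOR 75 = a3 XOR 75 = d6
byte 9: (bb XOR 7f) XOR 6e = c4 XOR 6e = aa
byte 10: (fb XOR 9f) XOR 63 = 64 XOR 63 = 07
byte 11: (1c XOR b2) XOR 68 = ae XOR 68 = c6

b4612ee4f53fdcf5d6aa07c6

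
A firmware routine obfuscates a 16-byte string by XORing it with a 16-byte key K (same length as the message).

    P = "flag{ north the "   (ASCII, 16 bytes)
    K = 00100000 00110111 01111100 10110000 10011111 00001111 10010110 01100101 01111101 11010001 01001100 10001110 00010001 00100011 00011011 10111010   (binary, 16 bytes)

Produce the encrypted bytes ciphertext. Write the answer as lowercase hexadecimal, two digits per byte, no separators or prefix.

66 xor 20 = 46
6c xor 37 = 5b
61 xor 7c = 1d
67 xor b0 = d7
7b xor 9f = e4
20 xor 0f = 2f
6e xor 96 = f8
6f xor 65 = 0a
72 xor 7d = 0f
74 xor d1 = a5
68 xor 4c = 24
20 xor 8e = ae
74 xor 11 = 65
68 xor 23 = 4b
65 xor 1b = 7e
20 xor ba = 9a

465b1dd7e42ff80a0fa524ae654b7e9a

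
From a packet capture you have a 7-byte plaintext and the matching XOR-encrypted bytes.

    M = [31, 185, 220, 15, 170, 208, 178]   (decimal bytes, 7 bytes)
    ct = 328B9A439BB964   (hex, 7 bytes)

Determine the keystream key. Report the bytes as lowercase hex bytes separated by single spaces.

Since ct = M ⊕ key, XORing both sides with M gives key = M ⊕ ct.
00011111 XOR 00110010 = 00101101
10111001 XOR 10001011 = 00110010
11011100 XOR 10011010 = 01000110
00001111 XOR 01000011 = 01001100
10101010 XOR 10011011 = 00110001
11010000 XOR 10111001 = 01101001
10110010 XOR 01100100 = 11010110

2d 32 46 4c 31 69 d6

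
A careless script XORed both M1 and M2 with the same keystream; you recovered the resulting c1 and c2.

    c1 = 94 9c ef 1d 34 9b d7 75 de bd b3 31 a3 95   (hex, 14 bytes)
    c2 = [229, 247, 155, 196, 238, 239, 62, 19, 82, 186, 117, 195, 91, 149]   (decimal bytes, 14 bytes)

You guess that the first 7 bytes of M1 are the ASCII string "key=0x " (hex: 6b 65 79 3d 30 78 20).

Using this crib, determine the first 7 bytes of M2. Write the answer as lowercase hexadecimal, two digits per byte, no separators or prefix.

1a0e0de4ea0cc9

First, c1 ⊕ c2 = (M1 ⊕ K) ⊕ (M2 ⊕ K) = M1 ⊕ M2, so the key drops out. Then M2 = (M1 ⊕ M2) ⊕ M1 over the first 7 bytes.
byte 0: (94 ^ e5) ^ 6b = 71 ^ 6b = 1a
byte 1: (9c ^ f7) ^ 65 = 6b ^ 65 = 0e
byte 2: (ef ^ 9b) ^ 79 = 74 ^ 79 = 0d
byte 3: (1d ^ c4) ^ 3d = d9 ^ 3d = e4
byte 4: (34 ^ ee) ^ 30 = da ^ 30 = ea
byte 5: (9b ^ ef) ^ 78 = 74 ^ 78 = 0c
byte 6: (d7 ^ 3e) ^ 20 = e9 ^ 20 = c9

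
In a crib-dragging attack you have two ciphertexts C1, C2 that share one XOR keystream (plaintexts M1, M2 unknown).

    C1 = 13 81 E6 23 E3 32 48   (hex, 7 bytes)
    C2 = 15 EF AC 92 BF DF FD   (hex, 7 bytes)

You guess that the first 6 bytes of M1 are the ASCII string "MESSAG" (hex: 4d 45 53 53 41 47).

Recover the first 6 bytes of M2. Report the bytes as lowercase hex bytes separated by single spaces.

4b 2b 19 e2 1d aa

First, C1 ⊕ C2 = (M1 ⊕ K) ⊕ (M2 ⊕ K) = M1 ⊕ M2, so the key drops out. Then M2 = (M1 ⊕ M2) ⊕ M1 over the first 6 bytes.
byte 0: (13 xor 15) xor 4d = 06 xor 4d = 4b
byte 1: (81 xor ef) xor 45 = 6e xor 45 = 2b
byte 2: (e6 xor ac) xor 53 = 4a xor 53 = 19
byte 3: (23 xor 92) xor 53 = b1 xor 53 = e2
byte 4: (e3 xor bf) xor 41 = 5c xor 41 = 1d
byte 5: (32 xor df) xor 47 = ed xor 47 = aa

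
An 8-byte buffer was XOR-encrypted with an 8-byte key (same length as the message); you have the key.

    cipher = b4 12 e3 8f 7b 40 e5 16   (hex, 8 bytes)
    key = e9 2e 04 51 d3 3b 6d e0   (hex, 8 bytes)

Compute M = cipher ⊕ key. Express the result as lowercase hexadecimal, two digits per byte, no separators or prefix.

5d3ce7dea87b88f6

XOR is its own inverse, so applying the key byte-wise gives the result directly.
180 xor 233 =  93
 18 xor  46 =  60
227 xor   4 = 231
143 xor  81 = 222
123 xor 211 = 168
 64 xor  59 = 123
229 xor 109 = 136
 22 xor 224 = 246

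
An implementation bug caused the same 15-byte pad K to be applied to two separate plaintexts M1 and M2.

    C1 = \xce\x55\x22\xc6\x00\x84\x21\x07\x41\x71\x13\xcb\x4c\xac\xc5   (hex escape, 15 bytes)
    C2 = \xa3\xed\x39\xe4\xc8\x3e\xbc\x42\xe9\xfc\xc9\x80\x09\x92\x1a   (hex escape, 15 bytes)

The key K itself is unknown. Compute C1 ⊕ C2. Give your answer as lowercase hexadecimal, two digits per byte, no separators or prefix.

C1 ⊕ C2 = (M1 ⊕ K) ⊕ (M2 ⊕ K) = M1 ⊕ M2 — the shared key cancels under XOR.
11001110 XOR 10100011 = 01101101
01010101 XOR 11101101 = 10111000
00100010 XOR 00111001 = 00011011
11000110 XOR 11100100 = 00100010
00000000 XOR 11001000 = 11001000
10000100 XOR 00111110 = 10111010
00100001 XOR 10111100 = 10011101
00000111 XOR 01000010 = 01000101
01000001 XOR 11101001 = 10101000
01110001 XOR 11111100 = 10001101
00010011 XOR 11001001 = 11011010
11001011 XOR 10000000 = 01001011
01001100 XOR 00001001 = 01000101
10101100 XOR 10010010 = 00111110
11000101 XOR 00011010 = 11011111

6db81b22c8ba9d45a88dda4b453edf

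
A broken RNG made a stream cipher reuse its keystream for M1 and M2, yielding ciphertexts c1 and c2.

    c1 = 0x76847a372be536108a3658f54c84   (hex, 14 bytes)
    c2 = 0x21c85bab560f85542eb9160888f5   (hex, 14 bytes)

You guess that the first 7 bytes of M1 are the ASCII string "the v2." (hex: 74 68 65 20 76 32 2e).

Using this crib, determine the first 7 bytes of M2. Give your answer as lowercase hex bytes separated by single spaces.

23 24 44 bc 0b d8 9d

First, c1 ⊕ c2 = (M1 ⊕ K) ⊕ (M2 ⊕ K) = M1 ⊕ M2, so the key drops out. Then M2 = (M1 ⊕ M2) ⊕ M1 over the first 7 bytes.
byte 0: (76 ^ 21) ^ 74 = 57 ^ 74 = 23
byte 1: (84 ^ c8) ^ 68 = 4c ^ 68 = 24
byte 2: (7a ^ 5b) ^ 65 = 21 ^ 65 = 44
byte 3: (37 ^ ab) ^ 20 = 9c ^ 20 = bc
byte 4: (2b ^ 56) ^ 76 = 7d ^ 76 = 0b
byte 5: (e5 ^ 0f) ^ 32 = ea ^ 32 = d8
byte 6: (36 ^ 85) ^ 2e = b3 ^ 2e = 9d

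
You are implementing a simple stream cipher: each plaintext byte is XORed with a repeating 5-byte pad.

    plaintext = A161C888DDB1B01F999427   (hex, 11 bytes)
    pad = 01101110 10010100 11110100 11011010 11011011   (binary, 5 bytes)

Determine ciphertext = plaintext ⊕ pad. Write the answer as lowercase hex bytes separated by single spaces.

cf f5 3c 52 06 df 24 eb 43 4f 49

The 5-byte key repeats, so the effective keystream is 6e 94 f4 da db 6e 94 f4 da db 6e.
byte 0: 161 ^ 110 = 207
byte 1:  97 ^ 148 = 245
byte 2: 200 ^ 244 =  60
byte 3: 136 ^ 218 =  82
byte 4: 221 ^ 219 =   6
byte 5: 177 ^ 110 = 223
byte 6: 176 ^ 148 =  36
byte 7:  31 ^ 244 = 235
byte 8: 153 ^ 218 =  67
byte 9: 148 ^ 219 =  79
byte 10:  39 ^ 110 =  73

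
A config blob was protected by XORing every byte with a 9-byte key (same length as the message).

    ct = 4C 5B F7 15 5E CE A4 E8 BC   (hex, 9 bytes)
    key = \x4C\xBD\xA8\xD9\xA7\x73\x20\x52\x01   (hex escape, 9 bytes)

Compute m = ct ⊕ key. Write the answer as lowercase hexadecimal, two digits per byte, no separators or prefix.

4c xor 4c = 00
5b xor bd = e6
f7 xor a8 = 5f
15 xor d9 = cc
5e xor a7 = f9
ce xor 73 = bd
a4 xor 20 = 84
e8 xor 52 = ba
bc xor 01 = bd

00e65fccf9bd84babd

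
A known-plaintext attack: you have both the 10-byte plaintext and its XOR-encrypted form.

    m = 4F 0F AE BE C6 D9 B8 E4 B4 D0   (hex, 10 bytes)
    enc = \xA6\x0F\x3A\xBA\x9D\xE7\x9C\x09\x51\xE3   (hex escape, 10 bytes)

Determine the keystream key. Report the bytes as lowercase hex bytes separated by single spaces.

e9 00 94 04 5b 3e 24 ed e5 33

Since enc = m ⊕ key, XORing both sides with m gives key = m ⊕ enc.
4f ⊕ a6 = e9
0f ⊕ 0f = 00
ae ⊕ 3a = 94
be ⊕ ba = 04
c6 ⊕ 9d = 5b
d9 ⊕ e7 = 3e
b8 ⊕ 9c = 24
e4 ⊕ 09 = ed
b4 ⊕ 51 = e5
d0 ⊕ e3 = 33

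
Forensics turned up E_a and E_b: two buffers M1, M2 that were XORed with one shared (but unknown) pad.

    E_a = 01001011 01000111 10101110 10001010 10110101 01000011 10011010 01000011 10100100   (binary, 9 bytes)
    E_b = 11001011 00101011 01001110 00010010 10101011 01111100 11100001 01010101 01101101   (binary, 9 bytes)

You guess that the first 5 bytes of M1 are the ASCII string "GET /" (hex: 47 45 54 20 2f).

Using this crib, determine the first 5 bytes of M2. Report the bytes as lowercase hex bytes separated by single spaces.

First, E_a ⊕ E_b = (M1 ⊕ K) ⊕ (M2 ⊕ K) = M1 ⊕ M2, so the key drops out. Then M2 = (M1 ⊕ M2) ⊕ M1 over the first 5 bytes.
byte 0: (4b XOR cb) XOR 47 = 80 XOR 47 = c7
byte 1: (47 XOR 2b) XOR 45 = 6c XOR 45 = 29
byte 2: (ae XOR 4e) XOR 54 = e0 XOR 54 = b4
byte 3: (8a XOR 12) XOR 20 = 98 XOR 20 = b8
byte 4: (b5 XOR ab) XOR 2f = 1e XOR 2f = 31

c7 29 b4 b8 31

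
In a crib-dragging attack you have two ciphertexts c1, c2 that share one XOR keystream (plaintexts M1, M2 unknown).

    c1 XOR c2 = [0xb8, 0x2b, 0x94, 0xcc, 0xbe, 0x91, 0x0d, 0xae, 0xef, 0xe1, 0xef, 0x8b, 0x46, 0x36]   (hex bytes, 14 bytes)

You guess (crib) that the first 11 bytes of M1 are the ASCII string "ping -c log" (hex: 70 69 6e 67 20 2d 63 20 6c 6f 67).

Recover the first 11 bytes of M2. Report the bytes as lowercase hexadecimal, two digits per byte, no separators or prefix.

Since c1 ⊕ c2 = M1 ⊕ M2, XORing with the guessed M1 bytes yields the corresponding M2 bytes: M2 = (c1 ⊕ c2) ⊕ M1.
b8 xor 70 = c8
2b xor 69 = 42
94 xor 6e = fa
cc xor 67 = ab
be xor 20 = 9e
91 xor 2d = bc
0d xor 63 = 6e
ae xor 20 = 8e
ef xor 6c = 83
e1 xor 6f = 8e
ef xor 67 = 88

c842faab9ebc6e8e838e88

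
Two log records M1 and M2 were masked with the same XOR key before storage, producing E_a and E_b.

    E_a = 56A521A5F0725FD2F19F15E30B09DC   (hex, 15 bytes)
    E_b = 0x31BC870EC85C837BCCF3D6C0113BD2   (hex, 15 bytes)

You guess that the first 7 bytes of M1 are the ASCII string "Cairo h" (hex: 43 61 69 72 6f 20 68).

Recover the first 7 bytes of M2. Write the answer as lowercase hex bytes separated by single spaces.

First, E_a ⊕ E_b = (M1 ⊕ K) ⊕ (M2 ⊕ K) = M1 ⊕ M2, so the key drops out. Then M2 = (M1 ⊕ M2) ⊕ M1 over the first 7 bytes.
byte 0: (56 XOR 31) XOR 43 = 67 XOR 43 = 24
byte 1: (a5 XOR bc) XOR 61 = 19 XOR 61 = 78
byte 2: (21 XOR 87) XOR 69 = a6 XOR 69 = cf
byte 3: (a5 XOR 0e) XOR 72 = ab XOR 72 = d9
byte 4: (f0 XOR c8) XOR 6f = 38 XOR 6f = 57
byte 5: (72 XOR 5c) XOR 20 = 2e XOR 20 = 0e
byte 6: (5f XOR 83) XOR 68 = dc XOR 68 = b4

24 78 cf d9 57 0e b4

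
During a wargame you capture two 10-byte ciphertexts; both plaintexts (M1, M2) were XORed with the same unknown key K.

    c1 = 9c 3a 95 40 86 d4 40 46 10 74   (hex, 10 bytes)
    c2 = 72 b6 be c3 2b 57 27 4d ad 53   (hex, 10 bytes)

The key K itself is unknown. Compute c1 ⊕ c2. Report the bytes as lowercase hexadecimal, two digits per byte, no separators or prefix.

ee8c2b83ad83670bbd27

c1 ⊕ c2 = (M1 ⊕ K) ⊕ (M2 ⊕ K) = M1 ⊕ M2 — the shared key cancels under XOR.
9c XOR 72 = ee
3a XOR b6 = 8c
95 XOR be = 2b
40 XOR c3 = 83
86 XOR 2b = ad
d4 XOR 57 = 83
40 XOR 27 = 67
46 XOR 4d = 0b
10 XOR ad = bd
74 XOR 53 = 27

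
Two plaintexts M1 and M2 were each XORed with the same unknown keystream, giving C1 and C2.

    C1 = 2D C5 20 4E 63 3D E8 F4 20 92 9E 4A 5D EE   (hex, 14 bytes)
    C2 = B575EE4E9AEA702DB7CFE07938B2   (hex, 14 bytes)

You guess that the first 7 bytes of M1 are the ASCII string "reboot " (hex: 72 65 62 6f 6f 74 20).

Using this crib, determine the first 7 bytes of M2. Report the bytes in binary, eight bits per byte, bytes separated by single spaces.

11101010 11010101 10101100 01101111 10010110 10100011 10111000

First, C1 ⊕ C2 = (M1 ⊕ K) ⊕ (M2 ⊕ K) = M1 ⊕ M2, so the key drops out. Then M2 = (M1 ⊕ M2) ⊕ M1 over the first 7 bytes.
byte 0: (2d xor b5) xor 72 = 98 xor 72 = ea
byte 1: (c5 xor 75) xor 65 = b0 xor 65 = d5
byte 2: (20 xor ee) xor 62 = ce xor 62 = ac
byte 3: (4e xor 4e) xor 6f = 00 xor 6f = 6f
byte 4: (63 xor 9a) xor 6f = f9 xor 6f = 96
byte 5: (3d xor ea) xor 74 = d7 xor 74 = a3
byte 6: (e8 xor 70) xor 20 = 98 xor 20 = b8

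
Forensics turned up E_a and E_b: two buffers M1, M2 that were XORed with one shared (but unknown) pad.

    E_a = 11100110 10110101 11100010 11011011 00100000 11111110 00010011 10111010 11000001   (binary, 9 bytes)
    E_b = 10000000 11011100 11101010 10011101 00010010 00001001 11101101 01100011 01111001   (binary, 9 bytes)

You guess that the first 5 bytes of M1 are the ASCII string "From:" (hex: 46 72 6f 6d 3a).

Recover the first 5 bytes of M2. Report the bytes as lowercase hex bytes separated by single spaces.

First, E_a ⊕ E_b = (M1 ⊕ K) ⊕ (M2 ⊕ K) = M1 ⊕ M2, so the key drops out. Then M2 = (M1 ⊕ M2) ⊕ M1 over the first 5 bytes.
byte 0: (e6 XOR 80) XOR 46 = 66 XOR 46 = 20
byte 1: (b5 XOR dc) XOR 72 = 69 XOR 72 = 1b
byte 2: (e2 XOR ea) XOR 6f = 08 XOR 6f = 67
byte 3: (db XOR 9d) XOR 6d = 46 XOR 6d = 2b
byte 4: (20 XOR 12) XOR 3a = 32 XOR 3a = 08

20 1b 67 2b 08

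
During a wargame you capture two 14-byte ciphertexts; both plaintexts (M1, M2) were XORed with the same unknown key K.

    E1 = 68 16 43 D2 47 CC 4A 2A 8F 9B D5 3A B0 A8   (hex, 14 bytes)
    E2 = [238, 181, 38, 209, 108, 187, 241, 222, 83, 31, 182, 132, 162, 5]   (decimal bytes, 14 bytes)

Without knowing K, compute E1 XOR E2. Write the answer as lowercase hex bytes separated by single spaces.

86 a3 65 03 2b 77 bb f4 dc 84 63 be 12 ad

E1 ⊕ E2 = (M1 ⊕ K) ⊕ (M2 ⊕ K) = M1 ⊕ M2 — the shared key cancels under XOR.
01101000 xor 11101110 = 10000110
00010110 xor 10110101 = 10100011
01000011 xor 00100110 = 01100101
11010010 xor 11010001 = 00000011
01000111 xor 01101100 = 00101011
11001100 xor 10111011 = 01110111
01001010 xor 11110001 = 10111011
00101010 xor 11011110 = 11110100
10001111 xor 01010011 = 11011100
10011011 xor 00011111 = 10000100
11010101 xor 10110110 = 01100011
00111010 xor 10000100 = 10111110
10110000 xor 10100010 = 00010010
10101000 xor 00000101 = 10101101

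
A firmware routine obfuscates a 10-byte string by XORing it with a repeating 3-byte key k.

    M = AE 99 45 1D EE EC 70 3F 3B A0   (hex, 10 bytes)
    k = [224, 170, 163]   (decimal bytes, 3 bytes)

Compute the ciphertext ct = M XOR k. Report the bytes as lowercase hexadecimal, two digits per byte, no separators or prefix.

The 3-byte key repeats, so the effective keystream is e0 aa a3 e0 aa a3 e0 aa a3 e0.
byte 0: 10101110 xor 11100000 = 01001110
byte 1: 10011001 xor 10101010 = 00110011
byte 2: 01000101 xor 10100011 = 11100110
byte 3: 00011101 xor 11100000 = 11111101
byte 4: 11101110 xor 10101010 = 01000100
byte 5: 11101100 xor 10100011 = 01001111
byte 6: 01110000 xor 11100000 = 10010000
byte 7: 00111111 xor 10101010 = 10010101
byte 8: 00111011 xor 10100011 = 10011000
byte 9: 10100000 xor 11100000 = 01000000

4e33e6fd444f90959840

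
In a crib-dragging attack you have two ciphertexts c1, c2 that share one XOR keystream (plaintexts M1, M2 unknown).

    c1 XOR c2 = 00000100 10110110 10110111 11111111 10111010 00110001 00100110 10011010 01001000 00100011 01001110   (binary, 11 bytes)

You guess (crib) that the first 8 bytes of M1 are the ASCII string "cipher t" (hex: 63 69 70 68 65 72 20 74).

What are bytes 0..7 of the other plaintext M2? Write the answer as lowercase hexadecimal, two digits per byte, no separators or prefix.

Since c1 ⊕ c2 = M1 ⊕ M2, XORing with the guessed M1 bytes yields the corresponding M2 bytes: M2 = (c1 ⊕ c2) ⊕ M1.
00000100 XOR 01100011 = 01100111
10110110 XOR 01101001 = 11011111
10110111 XOR 01110000 = 11000111
11111111 XOR 01101000 = 10010111
10111010 XOR 01100101 = 11011111
00110001 XOR 01110010 = 01000011
00100110 XOR 00100000 = 00000110
10011010 XOR 01110100 = 11101110

67dfc797df4306ee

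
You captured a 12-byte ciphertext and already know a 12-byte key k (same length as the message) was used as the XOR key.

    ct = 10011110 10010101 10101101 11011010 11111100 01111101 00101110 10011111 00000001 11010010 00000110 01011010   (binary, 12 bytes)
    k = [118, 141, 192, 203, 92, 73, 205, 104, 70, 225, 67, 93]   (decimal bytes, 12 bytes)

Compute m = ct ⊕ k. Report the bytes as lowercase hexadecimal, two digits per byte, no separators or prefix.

e8186d11a034e3f747334507

XOR is its own inverse, so applying the key byte-wise gives the result directly.
byte 0: 9e ^ 76 = e8
byte 1: 95 ^ 8d = 18
byte 2: ad ^ c0 = 6d
byte 3: da ^ cb = 11
byte 4: fc ^ 5c = a0
byte 5: 7d ^ 49 = 34
byte 6: 2e ^ cd = e3
byte 7: 9f ^ 68 = f7
byte 8: 01 ^ 46 = 47
byte 9: d2 ^ e1 = 33
byte 10: 06 ^ 43 = 45
byte 11: 5a ^ 5d = 07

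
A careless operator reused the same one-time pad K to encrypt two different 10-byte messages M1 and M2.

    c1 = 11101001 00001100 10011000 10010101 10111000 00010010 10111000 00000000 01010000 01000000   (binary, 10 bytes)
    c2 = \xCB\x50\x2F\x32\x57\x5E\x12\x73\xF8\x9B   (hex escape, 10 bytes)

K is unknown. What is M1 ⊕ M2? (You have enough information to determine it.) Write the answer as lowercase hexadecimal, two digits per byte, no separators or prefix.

c1 ⊕ c2 = (M1 ⊕ K) ⊕ (M2 ⊕ K) = M1 ⊕ M2 — the shared key cancels under XOR.
e9 XOR cb = 22
0c XOR 50 = 5c
98 XOR 2f = b7
95 XOR 32 = a7
b8 XOR 57 = ef
12 XOR 5e = 4c
b8 XOR 12 = aa
00 XOR 73 = 73
50 XOR f8 = a8
40 XOR 9b = db

225cb7a7ef4caa73a8db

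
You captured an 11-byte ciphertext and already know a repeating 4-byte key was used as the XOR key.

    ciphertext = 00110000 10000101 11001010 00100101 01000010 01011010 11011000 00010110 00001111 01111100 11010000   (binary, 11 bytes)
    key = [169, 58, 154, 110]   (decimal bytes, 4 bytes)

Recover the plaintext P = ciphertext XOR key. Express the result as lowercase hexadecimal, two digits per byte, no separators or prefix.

99bf504beb604278a6464a

The 4-byte key repeats, so the effective keystream is a9 3a 9a 6e a9 3a 9a 6e a9 3a 9a.
byte 0: 30 ⊕ a9 = 99
byte 1: 85 ⊕ 3a = bf
byte 2: ca ⊕ 9a = 50
byte 3: 25 ⊕ 6e = 4b
byte 4: 42 ⊕ a9 = eb
byte 5: 5a ⊕ 3a = 60
byte 6: d8 ⊕ 9a = 42
byte 7: 16 ⊕ 6e = 78
byte 8: 0f ⊕ a9 = a6
byte 9: 7c ⊕ 3a = 46
byte 10: d0 ⊕ 9a = 4a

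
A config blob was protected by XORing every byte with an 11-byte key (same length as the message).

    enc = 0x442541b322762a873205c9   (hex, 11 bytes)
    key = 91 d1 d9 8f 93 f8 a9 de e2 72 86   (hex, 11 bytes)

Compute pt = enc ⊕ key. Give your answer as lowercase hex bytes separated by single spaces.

d5 f4 98 3c b1 8e 83 59 d0 77 4f

byte 0: 44 ⊕ 91 = d5
byte 1: 25 ⊕ d1 = f4
byte 2: 41 ⊕ d9 = 98
byte 3: b3 ⊕ 8f = 3c
byte 4: 22 ⊕ 93 = b1
byte 5: 76 ⊕ f8 = 8e
byte 6: 2a ⊕ a9 = 83
byte 7: 87 ⊕ de = 59
byte 8: 32 ⊕ e2 = d0
byte 9: 05 ⊕ 72 = 77
byte 10: c9 ⊕ 86 = 4f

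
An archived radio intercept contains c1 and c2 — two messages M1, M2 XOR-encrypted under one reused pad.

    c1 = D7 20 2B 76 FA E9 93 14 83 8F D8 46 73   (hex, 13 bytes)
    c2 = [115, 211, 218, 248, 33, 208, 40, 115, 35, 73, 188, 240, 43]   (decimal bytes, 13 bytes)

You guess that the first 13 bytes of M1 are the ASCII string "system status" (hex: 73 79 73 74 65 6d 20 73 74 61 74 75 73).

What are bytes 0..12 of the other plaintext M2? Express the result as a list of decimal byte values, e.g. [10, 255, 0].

[215, 138, 130, 250, 190, 84, 155, 20, 212, 167, 16, 195, 43]

First, c1 ⊕ c2 = (M1 ⊕ K) ⊕ (M2 ⊕ K) = M1 ⊕ M2, so the key drops out. Then M2 = (M1 ⊕ M2) ⊕ M1 over the first 13 bytes.
byte 0: (d7 ⊕ 73) ⊕ 73 = a4 ⊕ 73 = d7
byte 1: (20 ⊕ d3) ⊕ 79 = f3 ⊕ 79 = 8a
byte 2: (2b ⊕ da) ⊕ 73 = f1 ⊕ 73 = 82
byte 3: (76 ⊕ f8) ⊕ 74 = 8e ⊕ 74 = fa
byte 4: (fa ⊕ 21) ⊕ 65 = db ⊕ 65 = be
byte 5: (e9 ⊕ d0) ⊕ 6d = 39 ⊕ 6d = 54
byte 6: (93 ⊕ 28) ⊕ 20 = bb ⊕ 20 = 9b
byte 7: (14 ⊕ 73) ⊕ 73 = 67 ⊕ 73 = 14
byte 8: (83 ⊕ 23) ⊕ 74 = a0 ⊕ 74 = d4
byte 9: (8f ⊕ 49) ⊕ 61 = c6 ⊕ 61 = a7
byte 10: (d8 ⊕ bc) ⊕ 74 = 64 ⊕ 74 = 10
byte 11: (46 ⊕ f0) ⊕ 75 = b6 ⊕ 75 = c3
byte 12: (73 ⊕ 2b) ⊕ 73 = 58 ⊕ 73 = 2b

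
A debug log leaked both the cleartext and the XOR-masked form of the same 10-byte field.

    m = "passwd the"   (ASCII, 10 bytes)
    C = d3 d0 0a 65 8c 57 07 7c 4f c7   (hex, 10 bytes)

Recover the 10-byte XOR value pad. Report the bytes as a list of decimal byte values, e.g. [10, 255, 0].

[163, 177, 121, 22, 251, 51, 39, 8, 39, 162]

Since C = m ⊕ pad, XORing both sides with m gives pad = m ⊕ C.
70 ^ d3 = a3
61 ^ d0 = b1
73 ^ 0a = 79
73 ^ 65 = 16
77 ^ 8c = fb
64 ^ 57 = 33
20 ^ 07 = 27
74 ^ 7c = 08
68 ^ 4f = 27
65 ^ c7 = a2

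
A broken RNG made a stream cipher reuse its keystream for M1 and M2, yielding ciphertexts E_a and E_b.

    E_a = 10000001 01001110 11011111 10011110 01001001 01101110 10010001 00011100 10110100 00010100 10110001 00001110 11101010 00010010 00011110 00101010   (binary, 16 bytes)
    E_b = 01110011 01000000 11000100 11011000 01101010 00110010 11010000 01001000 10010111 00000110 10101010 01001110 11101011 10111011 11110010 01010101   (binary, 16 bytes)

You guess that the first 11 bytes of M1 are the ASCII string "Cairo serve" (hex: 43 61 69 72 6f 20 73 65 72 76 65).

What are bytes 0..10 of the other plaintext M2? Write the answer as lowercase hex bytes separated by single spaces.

b1 6f 72 34 4c 7c 32 31 51 64 7e

First, E_a ⊕ E_b = (M1 ⊕ K) ⊕ (M2 ⊕ K) = M1 ⊕ M2, so the key drops out. Then M2 = (M1 ⊕ M2) ⊕ M1 over the first 11 bytes.
byte 0: (81 ⊕ 73) ⊕ 43 = f2 ⊕ 43 = b1
byte 1: (4e ⊕ 40) ⊕ 61 = 0e ⊕ 61 = 6f
byte 2: (df ⊕ c4) ⊕ 69 = 1b ⊕ 69 = 72
byte 3: (9e ⊕ d8) ⊕ 72 = 46 ⊕ 72 = 34
byte 4: (49 ⊕ 6a) ⊕ 6f = 23 ⊕ 6f = 4c
byte 5: (6e ⊕ 32) ⊕ 20 = 5c ⊕ 20 = 7c
byte 6: (91 ⊕ d0) ⊕ 73 = 41 ⊕ 73 = 32
byte 7: (1c ⊕ 48) ⊕ 65 = 54 ⊕ 65 = 31
byte 8: (b4 ⊕ 97) ⊕ 72 = 23 ⊕ 72 = 51
byte 9: (14 ⊕ 06) ⊕ 76 = 12 ⊕ 76 = 64
byte 10: (b1 ⊕ aa) ⊕ 65 = 1b ⊕ 65 = 7e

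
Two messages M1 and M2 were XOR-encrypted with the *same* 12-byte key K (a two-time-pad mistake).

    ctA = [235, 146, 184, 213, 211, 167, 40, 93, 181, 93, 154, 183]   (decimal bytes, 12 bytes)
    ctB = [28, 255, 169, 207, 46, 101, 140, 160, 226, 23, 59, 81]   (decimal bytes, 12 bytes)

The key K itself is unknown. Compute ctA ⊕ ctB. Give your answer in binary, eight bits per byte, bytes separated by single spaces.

11110111 01101101 00010001 00011010 11111101 11000010 10100100 11111101 01010111 01001010 10100001 11100110

ctA ⊕ ctB = (M1 ⊕ K) ⊕ (M2 ⊕ K) = M1 ⊕ M2 — the shared key cancels under XOR.
11101011 XOR 00011100 = 11110111
10010010 XOR 11111111 = 01101101
10111000 XOR 10101001 = 00010001
11010101 XOR 11001111 = 00011010
11010011 XOR 00101110 = 11111101
10100111 XOR 01100101 = 11000010
00101000 XOR 10001100 = 10100100
01011101 XOR 10100000 = 11111101
10110101 XOR 11100010 = 01010111
01011101 XOR 00010111 = 01001010
10011010 XOR 00111011 = 10100001
10110111 XOR 01010001 = 11100110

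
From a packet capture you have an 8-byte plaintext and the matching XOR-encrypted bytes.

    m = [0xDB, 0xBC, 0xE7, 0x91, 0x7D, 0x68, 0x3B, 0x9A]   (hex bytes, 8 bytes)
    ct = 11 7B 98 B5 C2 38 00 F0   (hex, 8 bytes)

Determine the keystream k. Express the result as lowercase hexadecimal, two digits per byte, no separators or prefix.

cac77f24bf503b6a

Since ct = m ⊕ k, XORing both sides with m gives k = m ⊕ ct.
db ⊕ 11 = ca
bc ⊕ 7b = c7
e7 ⊕ 98 = 7f
91 ⊕ b5 = 24
7d ⊕ c2 = bf
68 ⊕ 38 = 50
3b ⊕ 00 = 3b
9a ⊕ f0 = 6a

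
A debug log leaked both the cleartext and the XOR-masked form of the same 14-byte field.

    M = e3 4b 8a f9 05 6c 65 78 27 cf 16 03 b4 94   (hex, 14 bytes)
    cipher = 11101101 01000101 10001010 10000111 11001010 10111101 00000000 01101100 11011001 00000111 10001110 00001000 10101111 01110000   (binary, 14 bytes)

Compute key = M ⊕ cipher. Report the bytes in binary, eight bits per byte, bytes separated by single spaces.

00001110 00001110 00000000 01111110 11001111 11010001 01100101 00010100 11111110 11001000 10011000 00001011 00011011 11100100

Since cipher = M ⊕ key, XORing both sides with M gives key = M ⊕ cipher.
byte 0: 11100011 ^ 11101101 = 00001110
byte 1: 01001011 ^ 01000101 = 00001110
byte 2: 10001010 ^ 10001010 = 00000000
byte 3: 11111001 ^ 10000111 = 01111110
byte 4: 00000101 ^ 11001010 = 11001111
byte 5: 01101100 ^ 10111101 = 11010001
byte 6: 01100101 ^ 00000000 = 01100101
byte 7: 01111000 ^ 01101100 = 00010100
byte 8: 00100111 ^ 11011001 = 11111110
byte 9: 11001111 ^ 00000111 = 11001000
byte 10: 00010110 ^ 10001110 = 10011000
byte 11: 00000011 ^ 00001000 = 00001011
byte 12: 10110100 ^ 10101111 = 00011011
byte 13: 10010100 ^ 01110000 = 11100100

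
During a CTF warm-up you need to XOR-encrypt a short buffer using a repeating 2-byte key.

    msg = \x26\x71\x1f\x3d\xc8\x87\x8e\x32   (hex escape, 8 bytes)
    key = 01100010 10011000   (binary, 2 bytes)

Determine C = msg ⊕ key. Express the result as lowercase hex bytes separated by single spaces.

The 2-byte key repeats, so the effective keystream is 62 98 62 98 62 98 62 98.
byte 0: 26 xor 62 = 44
byte 1: 71 xor 98 = e9
byte 2: 1f xor 62 = 7d
byte 3: 3d xor 98 = a5
byte 4: c8 xor 62 = aa
byte 5: 87 xor 98 = 1f
byte 6: 8e xor 62 = ec
byte 7: 32 xor 98 = aa

44 e9 7d a5 aa 1f ec aa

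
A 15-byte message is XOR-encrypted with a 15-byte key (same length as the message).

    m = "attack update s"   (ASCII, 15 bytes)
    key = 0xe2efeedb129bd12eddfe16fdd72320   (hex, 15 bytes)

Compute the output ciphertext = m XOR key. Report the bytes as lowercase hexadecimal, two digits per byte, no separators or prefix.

byte 0: 61 ⊕ e2 = 83
byte 1: 74 ⊕ ef = 9b
byte 2: 74 ⊕ ee = 9a
byte 3: 61 ⊕ db = ba
byte 4: 63 ⊕ 12 = 71
byte 5: 6b ⊕ 9b = f0
byte 6: 20 ⊕ d1 = f1
byte 7: 75 ⊕ 2e = 5b
byte 8: 70 ⊕ dd = ad
byte 9: 64 ⊕ fe = 9a
byte 10: 61 ⊕ 16 = 77
byte 11: 74 ⊕ fd = 89
byte 12: 65 ⊕ d7 = b2
byte 13: 20 ⊕ 23 = 03
byte 14: 73 ⊕ 20 = 53

839b9aba71f0f15bad9a7789b20353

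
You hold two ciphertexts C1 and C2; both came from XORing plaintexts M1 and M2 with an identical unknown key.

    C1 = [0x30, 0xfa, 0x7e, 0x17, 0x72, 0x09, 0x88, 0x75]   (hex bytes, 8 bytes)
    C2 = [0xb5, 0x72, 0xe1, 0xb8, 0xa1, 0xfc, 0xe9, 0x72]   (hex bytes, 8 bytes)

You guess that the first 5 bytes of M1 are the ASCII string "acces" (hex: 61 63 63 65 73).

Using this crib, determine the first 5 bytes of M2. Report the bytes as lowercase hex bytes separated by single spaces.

First, C1 ⊕ C2 = (M1 ⊕ K) ⊕ (M2 ⊕ K) = M1 ⊕ M2, so the key drops out. Then M2 = (M1 ⊕ M2) ⊕ M1 over the first 5 bytes.
byte 0: (30 xor b5) xor 61 = 85 xor 61 = e4
byte 1: (fa xor 72) xor 63 = 88 xor 63 = eb
byte 2: (7e xor e1) xor 63 = 9f xor 63 = fc
byte 3: (17 xor b8) xor 65 = af xor 65 = ca
byte 4: (72 xor a1) xor 73 = d3 xor 73 = a0

e4 eb fc ca a0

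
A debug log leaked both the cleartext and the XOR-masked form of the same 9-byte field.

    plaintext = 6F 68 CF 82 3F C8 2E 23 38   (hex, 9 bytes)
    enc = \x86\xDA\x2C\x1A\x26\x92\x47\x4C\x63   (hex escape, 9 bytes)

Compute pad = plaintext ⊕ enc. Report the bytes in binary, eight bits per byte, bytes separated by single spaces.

Since enc = plaintext ⊕ pad, XORing both sides with plaintext gives pad = plaintext ⊕ enc.
6f xor 86 = e9
68 xor da = b2
cf xor 2c = e3
82 xor 1a = 98
3f xor 26 = 19
c8 xor 92 = 5a
2e xor 47 = 69
23 xor 4c = 6f
38 xor 63 = 5b

11101001 10110010 11100011 10011000 00011001 01011010 01101001 01101111 01011011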